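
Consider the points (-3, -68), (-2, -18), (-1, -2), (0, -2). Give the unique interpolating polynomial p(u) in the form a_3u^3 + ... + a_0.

L_0(u) = (u + 2)(u + 1)u / [-6] = -(1/6)u^3 - (1/2)u^2 - (1/3)u
L_1(u) = (u + 3)(u + 1)u / [2] = (1/2)u^3 + 2u^2 + (3/2)u
L_2(u) = (u + 3)(u + 2)u / [-2] = -(1/2)u^3 - (5/2)u^2 - 3u
L_3(u) = (u + 3)(u + 2)(u + 1) / [6] = (1/6)u^3 + u^2 + (11/6)u + 1
p(u) = (-68)·L_0 + (-18)·L_1 + (-2)·L_2 + (-2)·L_3
  (-68)·L_0(u) = (34/3)u^3 + 34u^2 + (68/3)u
  (-18)·L_1(u) = -9u^3 - 36u^2 - 27u
  (-2)·L_2(u) = u^3 + 5u^2 + 6u
  (-2)·L_3(u) = -(1/3)u^3 - 2u^2 - (11/3)u - 2
Adding term by term: 3u^3 + u^2 - 2u - 2

p(u) = 3u^3 + u^2 - 2u - 2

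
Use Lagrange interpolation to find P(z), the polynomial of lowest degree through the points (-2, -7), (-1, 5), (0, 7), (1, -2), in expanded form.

P(z) = -(1/6)z^3 - (11/2)z^2 - (10/3)z + 7

L_0(z) = (z + 1)z(z - 1) / [-6] = -(1/6)z^3 + (1/6)z
L_1(z) = (z + 2)z(z - 1) / [2] = (1/2)z^3 + (1/2)z^2 - z
L_2(z) = (z + 2)(z + 1)(z - 1) / [-2] = -(1/2)z^3 - z^2 + (1/2)z + 1
L_3(z) = (z + 2)(z + 1)z / [6] = (1/6)z^3 + (1/2)z^2 + (1/3)z
P(z) = (-7)·L_0 + 5·L_1 + 7·L_2 + (-2)·L_3
  (-7)·L_0(z) = (7/6)z^3 - (7/6)z
  5·L_1(z) = (5/2)z^3 + (5/2)z^2 - 5z
  7·L_2(z) = -(7/2)z^3 - 7z^2 + (7/2)z + 7
  (-2)·L_3(z) = -(1/3)z^3 - z^2 - (2/3)z
Adding term by term: -(1/6)z^3 - (11/2)z^2 - (10/3)z + 7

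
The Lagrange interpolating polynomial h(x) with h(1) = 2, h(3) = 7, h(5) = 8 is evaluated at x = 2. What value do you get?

5

Evaluate each Lagrange basis at x = 2:
L_0(2) = (-1)·(-3)/[(-2)·(-4)] = 3/8
L_1(2) = (1)·(-3)/[(2)·(-2)] = 3/4
L_2(2) = (1)·(-1)/[(4)·(2)] = -1/8
Sum: 2·(3/8) + 7·(3/4) + 8·(-1/8) = 5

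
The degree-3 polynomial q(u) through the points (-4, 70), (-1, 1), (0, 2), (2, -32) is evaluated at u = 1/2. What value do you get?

L_0(1/2) = (3/2)·(1/2)·(-3/2)/[(-3)·(-4)·(-6)] = 1/64
L_1(1/2) = (9/2)·(1/2)·(-3/2)/[(3)·(-1)·(-3)] = -3/8
L_2(1/2) = (9/2)·(3/2)·(-3/2)/[(4)·(1)·(-2)] = 81/64
L_3(1/2) = (9/2)·(3/2)·(1/2)/[(6)·(3)·(2)] = 3/32
Sum: 70·(1/64) + 1·(-3/8) + 2·(81/64) + (-32)·(3/32) = 1/4

1/4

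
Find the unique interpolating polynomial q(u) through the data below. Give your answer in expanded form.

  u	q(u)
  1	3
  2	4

q(u) = u + 2

Build the Lagrange basis polynomials:
L_0(u) = (u - 2) / [-1] = -u + 2
L_1(u) = (u - 1) / [1] = u - 1
q(u) = 3·L_0 + 4·L_1
  3·L_0(u) = -3u + 6
  4·L_1(u) = 4u - 4
Adding term by term: u + 2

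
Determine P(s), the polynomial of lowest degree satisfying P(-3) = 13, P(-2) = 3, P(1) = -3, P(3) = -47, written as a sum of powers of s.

Newton's divided differences:
P[-3,-2] = (3 - 13) / (-2 - (-3)) = -10
P[-2,1] = (-3 - 3) / (1 - (-2)) = -2
P[1,3] = (-47 - (-3)) / (3 - 1) = -22
P[-3,-2,1] = (-2 - (-10)) / (1 - (-3)) = 2
P[-2,1,3] = (-22 - (-2)) / (3 - (-2)) = -4
P[-3,-2,1,3] = (-4 - 2) / (3 - (-3)) = -1
P(s) = 13 + (-10)·(s + 3) + 2·(s + 3)(s + 2) + (-1)·(s + 3)(s + 2)(s - 1)
Expanding: P(s) = -s^3 - 2s^2 - s + 1

P(s) = -s^3 - 2s^2 - s + 1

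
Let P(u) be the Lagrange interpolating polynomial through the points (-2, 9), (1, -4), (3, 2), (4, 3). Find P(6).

-29/3

L_0(6) = (5)·(3)·(2)/[(-3)·(-5)·(-6)] = -1/3
L_1(6) = (8)·(3)·(2)/[(3)·(-2)·(-3)] = 8/3
L_2(6) = (8)·(5)·(2)/[(5)·(2)·(-1)] = -8
L_3(6) = (8)·(5)·(3)/[(6)·(3)·(1)] = 20/3
Sum: 9·(-1/3) + (-4)·(8/3) + 2·(-8) + 3·(20/3) = -29/3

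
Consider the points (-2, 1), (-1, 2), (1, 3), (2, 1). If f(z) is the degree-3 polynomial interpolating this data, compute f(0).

Evaluate each Lagrange basis at z = 0:
L_0(0) = (1)·(-1)·(-2)/[(-1)·(-3)·(-4)] = -1/6
L_1(0) = (2)·(-1)·(-2)/[(1)·(-2)·(-3)] = 2/3
L_2(0) = (2)·(1)·(-2)/[(3)·(2)·(-1)] = 2/3
L_3(0) = (2)·(1)·(-1)/[(4)·(3)·(1)] = -1/6
Sum: 1·(-1/6) + 2·(2/3) + 3·(2/3) + 1·(-1/6) = 3

3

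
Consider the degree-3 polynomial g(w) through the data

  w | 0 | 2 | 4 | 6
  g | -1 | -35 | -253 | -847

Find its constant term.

L_0(w) = (w - 2)(w - 4)(w - 6) / [-48] = -(1/48)w^3 + (1/4)w^2 - (11/12)w + 1
L_1(w) = w(w - 4)(w - 6) / [16] = (1/16)w^3 - (5/8)w^2 + (3/2)w
L_2(w) = w(w - 2)(w - 6) / [-16] = -(1/16)w^3 + (1/2)w^2 - (3/4)w
L_3(w) = w(w - 2)(w - 4) / [48] = (1/48)w^3 - (1/8)w^2 + (1/6)w
g(w) = (-1)·L_0 + (-35)·L_1 + (-253)·L_2 + (-847)·L_3
Only the constant term is needed; take it from each L_i and combine:
(-1)·(1) + (-35)·(0) + (-253)·(0) + (-847)·(0) = -1

-1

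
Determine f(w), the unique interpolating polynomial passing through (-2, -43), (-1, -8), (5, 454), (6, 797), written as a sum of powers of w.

Newton's divided differences:
f[-2,-1] = (-8 - (-43)) / (-1 - (-2)) = 35
f[-1,5] = (454 - (-8)) / (5 - (-1)) = 77
f[5,6] = (797 - 454) / (6 - 5) = 343
f[-2,-1,5] = (77 - 35) / (5 - (-2)) = 6
f[-1,5,6] = (343 - 77) / (6 - (-1)) = 38
f[-2,-1,5,6] = (38 - 6) / (6 - (-2)) = 4
f(w) = -43 + 35·(w + 2) + 6·(w + 2)(w + 1) + 4·(w + 2)(w + 1)(w - 5)
Expanding: f(w) = 4w^3 - 2w^2 + w - 1

f(w) = 4w^3 - 2w^2 + w - 1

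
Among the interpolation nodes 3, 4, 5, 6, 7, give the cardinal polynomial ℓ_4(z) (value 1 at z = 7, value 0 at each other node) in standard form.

ℓ_4(z) = (1/24)z^4 - (3/4)z^3 + (119/24)z^2 - (57/4)z + 15

ℓ_4(z) = (z - 3)(z - 4)(z - 5)(z - 6) / [(4)·(3)·(2)·(1)]
       = (z^4 - 18z^3 + 119z^2 - 342z + 360) / (24)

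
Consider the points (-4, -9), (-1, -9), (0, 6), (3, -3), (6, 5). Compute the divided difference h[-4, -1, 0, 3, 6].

493/2520

h[-4,-1] = (-9 - (-9)) / (-1 - (-4)) = 0
h[-1,0] = (6 - (-9)) / (0 - (-1)) = 15
h[0,3] = (-3 - 6) / (3 - 0) = -3
h[3,6] = (5 - (-3)) / (6 - 3) = 8/3
h[-4,-1,0] = (15 - 0) / (0 - (-4)) = 15/4
h[-1,0,3] = (-3 - 15) / (3 - (-1)) = -9/2
h[0,3,6] = (8/3 - (-3)) / (6 - 0) = 17/18
h[-4,-1,0,3] = (-9/2 - 15/4) / (3 - (-4)) = -33/28
h[-1,0,3,6] = (17/18 - (-9/2)) / (6 - (-1)) = 7/9
h[-4,-1,0,3,6] = (7/9 - (-33/28)) / (6 - (-4)) = 493/2520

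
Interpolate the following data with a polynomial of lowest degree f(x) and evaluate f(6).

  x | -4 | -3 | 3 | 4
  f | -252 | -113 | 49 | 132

508

Using Newton's divided-difference form:
f[-4,-3] = (-113 - (-252)) / (-3 - (-4)) = 139
f[-3,3] = (49 - (-113)) / (3 - (-3)) = 27
f[3,4] = (132 - 49) / (4 - 3) = 83
f[-4,-3,3] = (27 - 139) / (3 - (-4)) = -16
f[-3,3,4] = (83 - 27) / (4 - (-3)) = 8
f[-4,-3,3,4] = (8 - (-16)) / (4 - (-4)) = 3
f(6) = -252 + 139·(10) + (-16)·(10)·(9) + 3·(10)·(9)·(3) = 508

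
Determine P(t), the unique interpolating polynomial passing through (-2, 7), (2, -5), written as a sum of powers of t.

L_0(t) = (t - 2) / [-4] = -(1/4)t + 1/2
L_1(t) = (t + 2) / [4] = (1/4)t + 1/2
P(t) = 7·L_0 + (-5)·L_1
  7·L_0(t) = -(7/4)t + 7/2
  (-5)·L_1(t) = -(5/4)t - 5/2
Adding term by term: -3t + 1

P(t) = -3t + 1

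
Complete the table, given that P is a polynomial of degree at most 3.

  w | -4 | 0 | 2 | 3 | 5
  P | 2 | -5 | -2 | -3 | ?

The 4 known values determine P uniquely (degree ≤ 3).
L_0(5) = (5)·(3)·(2)/[(-4)·(-6)·(-7)] = -5/28
L_1(5) = (9)·(3)·(2)/[(4)·(-2)·(-3)] = 9/4
L_2(5) = (9)·(5)·(2)/[(6)·(2)·(-1)] = -15/2
L_3(5) = (9)·(5)·(3)/[(7)·(3)·(1)] = 45/7
Sum: 2·(-5/28) + (-5)·(9/4) + (-2)·(-15/2) + (-3)·(45/7) = -445/28

-445/28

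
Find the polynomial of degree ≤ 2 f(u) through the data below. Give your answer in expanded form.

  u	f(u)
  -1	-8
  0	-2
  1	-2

f(u) = -3u^2 + 3u - 2

Build the Lagrange basis polynomials:
L_0(u) = u(u - 1) / [2] = (1/2)u^2 - (1/2)u
L_1(u) = (u + 1)(u - 1) / [-1] = -u^2 + 1
L_2(u) = (u + 1)u / [2] = (1/2)u^2 + (1/2)u
f(u) = (-8)·L_0 + (-2)·L_1 + (-2)·L_2
  (-8)·L_0(u) = -4u^2 + 4u
  (-2)·L_1(u) = 2u^2 - 2
  (-2)·L_2(u) = -u^2 - u
Adding term by term: -3u^2 + 3u - 2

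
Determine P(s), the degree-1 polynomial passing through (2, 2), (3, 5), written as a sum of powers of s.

Build the Lagrange basis polynomials:
L_0(s) = (s - 3) / [-1] = -s + 3
L_1(s) = (s - 2) / [1] = s - 2
P(s) = 2·L_0 + 5·L_1
  2·L_0(s) = -2s + 6
  5·L_1(s) = 5s - 10
Adding term by term: 3s - 4

P(s) = 3s - 4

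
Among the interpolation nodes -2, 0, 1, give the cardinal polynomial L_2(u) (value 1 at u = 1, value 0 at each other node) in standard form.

L_2(u) = (1/3)u^2 + (2/3)u

L_2(u) = (u + 2)u / [(3)·(1)]
       = (u^2 + 2u) / (3)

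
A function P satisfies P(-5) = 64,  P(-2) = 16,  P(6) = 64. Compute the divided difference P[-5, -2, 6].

P[-5,-2] = (16 - 64) / (-2 - (-5)) = -16
P[-2,6] = (64 - 16) / (6 - (-2)) = 6
P[-5,-2,6] = (6 - (-16)) / (6 - (-5)) = 2

2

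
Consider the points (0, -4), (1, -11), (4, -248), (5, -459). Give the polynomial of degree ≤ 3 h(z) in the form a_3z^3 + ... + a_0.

h(z) = -3z^3 - 3z^2 - z - 4

L_0(z) = (z - 1)(z - 4)(z - 5) / [-20] = -(1/20)z^3 + (1/2)z^2 - (29/20)z + 1
L_1(z) = z(z - 4)(z - 5) / [12] = (1/12)z^3 - (3/4)z^2 + (5/3)z
L_2(z) = z(z - 1)(z - 5) / [-12] = -(1/12)z^3 + (1/2)z^2 - (5/12)z
L_3(z) = z(z - 1)(z - 4) / [20] = (1/20)z^3 - (1/4)z^2 + (1/5)z
h(z) = (-4)·L_0 + (-11)·L_1 + (-248)·L_2 + (-459)·L_3
  (-4)·L_0(z) = (1/5)z^3 - 2z^2 + (29/5)z - 4
  (-11)·L_1(z) = -(11/12)z^3 + (33/4)z^2 - (55/3)z
  (-248)·L_2(z) = (62/3)z^3 - 124z^2 + (310/3)z
  (-459)·L_3(z) = -(459/20)z^3 + (459/4)z^2 - (459/5)z
Adding term by term: -3z^3 - 3z^2 - z - 4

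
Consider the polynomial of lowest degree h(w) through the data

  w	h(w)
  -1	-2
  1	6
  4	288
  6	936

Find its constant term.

0

Build the Lagrange basis polynomials:
L_0(w) = (w - 1)(w - 4)(w - 6) / [-70] = -(1/70)w^3 + (11/70)w^2 - (17/35)w + 12/35
L_1(w) = (w + 1)(w - 4)(w - 6) / [30] = (1/30)w^3 - (3/10)w^2 + (7/15)w + 4/5
L_2(w) = (w + 1)(w - 1)(w - 6) / [-30] = -(1/30)w^3 + (1/5)w^2 + (1/30)w - 1/5
L_3(w) = (w + 1)(w - 1)(w - 4) / [70] = (1/70)w^3 - (2/35)w^2 - (1/70)w + 2/35
h(w) = (-2)·L_0 + 6·L_1 + 288·L_2 + 936·L_3
Only the constant term is needed; take it from each L_i and combine:
(-2)·(12/35) + 6·(4/5) + 288·(-1/5) + 936·(2/35) = 0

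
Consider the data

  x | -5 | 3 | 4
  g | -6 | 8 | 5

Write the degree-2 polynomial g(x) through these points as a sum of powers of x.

Newton's divided differences:
g[-5,3] = (8 - (-6)) / (3 - (-5)) = 7/4
g[3,4] = (5 - 8) / (4 - 3) = -3
g[-5,3,4] = (-3 - 7/4) / (4 - (-5)) = -19/36
g(x) = -6 + (7/4)·(x + 5) + (-19/36)·(x + 5)(x - 3)
Expanding: g(x) = -(19/36)x^2 + (25/36)x + 32/3

g(x) = -(19/36)x^2 + (25/36)x + 32/3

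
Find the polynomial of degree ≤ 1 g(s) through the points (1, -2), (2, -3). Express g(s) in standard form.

L_0(s) = (s - 2) / [-1] = -s + 2
L_1(s) = (s - 1) / [1] = s - 1
g(s) = (-2)·L_0 + (-3)·L_1
  (-2)·L_0(s) = 2s - 4
  (-3)·L_1(s) = -3s + 3
Adding term by term: -s - 1

g(s) = -s - 1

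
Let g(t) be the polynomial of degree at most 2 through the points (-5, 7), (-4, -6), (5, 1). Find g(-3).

-731/45

Evaluate each Lagrange basis at t = -3:
L_0(-3) = (1)·(-8)/[(-1)·(-10)] = -4/5
L_1(-3) = (2)·(-8)/[(1)·(-9)] = 16/9
L_2(-3) = (2)·(1)/[(10)·(9)] = 1/45
Sum: 7·(-4/5) + (-6)·(16/9) + 1·(1/45) = -731/45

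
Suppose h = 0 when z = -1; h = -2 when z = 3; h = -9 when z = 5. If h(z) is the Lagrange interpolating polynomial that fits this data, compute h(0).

Evaluate each Lagrange basis at z = 0:
L_0(0) = (-3)·(-5)/[(-4)·(-6)] = 5/8
L_1(0) = (1)·(-5)/[(4)·(-2)] = 5/8
L_2(0) = (1)·(-3)/[(6)·(2)] = -1/4
Sum: 0 + (-2)·(5/8) + (-9)·(-1/4) = 1

1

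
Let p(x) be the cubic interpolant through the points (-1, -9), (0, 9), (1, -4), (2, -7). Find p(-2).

-99

L_0(-2) = (-2)·(-3)·(-4)/[(-1)·(-2)·(-3)] = 4
L_1(-2) = (-1)·(-3)·(-4)/[(1)·(-1)·(-2)] = -6
L_2(-2) = (-1)·(-2)·(-4)/[(2)·(1)·(-1)] = 4
L_3(-2) = (-1)·(-2)·(-3)/[(3)·(2)·(1)] = -1
Sum: (-9)·(4) + 9·(-6) + (-4)·(4) + (-7)·(-1) = -99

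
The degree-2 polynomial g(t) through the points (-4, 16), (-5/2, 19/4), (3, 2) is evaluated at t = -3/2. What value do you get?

-1/4

Using Newton's divided-difference form:
g[-4,-5/2] = (19/4 - 16) / (-5/2 - (-4)) = -15/2
g[-5/2,3] = (2 - 19/4) / (3 - (-5/2)) = -1/2
g[-4,-5/2,3] = (-1/2 - (-15/2)) / (3 - (-4)) = 1
g(-3/2) = 16 + (-15/2)·(5/2) + 1·(5/2)·(1) = -1/4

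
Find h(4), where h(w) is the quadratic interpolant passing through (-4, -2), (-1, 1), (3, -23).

Evaluate each Lagrange basis at w = 4:
L_0(4) = (5)·(1)/[(-3)·(-7)] = 5/21
L_1(4) = (8)·(1)/[(3)·(-4)] = -2/3
L_2(4) = (8)·(5)/[(7)·(4)] = 10/7
Sum: (-2)·(5/21) + 1·(-2/3) + (-23)·(10/7) = -34

-34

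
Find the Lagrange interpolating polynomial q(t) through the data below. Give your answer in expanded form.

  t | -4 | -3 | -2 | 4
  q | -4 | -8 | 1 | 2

q(t) = -(163/168)t^3 - (125/56)t^2 + (1367/84)t + 243/7

Build the Lagrange basis polynomials:
L_0(t) = (t + 3)(t + 2)(t - 4) / [-16] = -(1/16)t^3 - (1/16)t^2 + (7/8)t + 3/2
L_1(t) = (t + 4)(t + 2)(t - 4) / [7] = (1/7)t^3 + (2/7)t^2 - (16/7)t - 32/7
L_2(t) = (t + 4)(t + 3)(t - 4) / [-12] = -(1/12)t^3 - (1/4)t^2 + (4/3)t + 4
L_3(t) = (t + 4)(t + 3)(t + 2) / [336] = (1/336)t^3 + (3/112)t^2 + (13/168)t + 1/14
q(t) = (-4)·L_0 + (-8)·L_1 + 1·L_2 + 2·L_3
  (-4)·L_0(t) = (1/4)t^3 + (1/4)t^2 - (7/2)t - 6
  (-8)·L_1(t) = -(8/7)t^3 - (16/7)t^2 + (128/7)t + 256/7
  1·L_2(t) = -(1/12)t^3 - (1/4)t^2 + (4/3)t + 4
  2·L_3(t) = (1/168)t^3 + (3/56)t^2 + (13/84)t + 1/7
Adding term by term: -(163/168)t^3 - (125/56)t^2 + (1367/84)t + 243/7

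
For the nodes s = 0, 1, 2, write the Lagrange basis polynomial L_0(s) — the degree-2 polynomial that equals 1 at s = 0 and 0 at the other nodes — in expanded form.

L_0(s) = (1/2)s^2 - (3/2)s + 1

L_0(s) = (s - 1)(s - 2) / [(-1)·(-2)]
       = (s^2 - 3s + 2) / (2)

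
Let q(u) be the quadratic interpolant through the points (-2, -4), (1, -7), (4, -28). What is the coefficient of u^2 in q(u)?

-1

Build the Lagrange basis polynomials:
L_0(u) = (u - 1)(u - 4) / [18] = (1/18)u^2 - (5/18)u + 2/9
L_1(u) = (u + 2)(u - 4) / [-9] = -(1/9)u^2 + (2/9)u + 8/9
L_2(u) = (u + 2)(u - 1) / [18] = (1/18)u^2 + (1/18)u - 1/9
q(u) = (-4)·L_0 + (-7)·L_1 + (-28)·L_2
Only the coefficient of u^2 is needed; take it from each L_i and combine:
(-4)·(1/18) + (-7)·(-1/9) + (-28)·(1/18) = -1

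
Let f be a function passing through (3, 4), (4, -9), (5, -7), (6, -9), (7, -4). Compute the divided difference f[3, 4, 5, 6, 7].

f[3,4] = (-9 - 4) / (4 - 3) = -13
f[4,5] = (-7 - (-9)) / (5 - 4) = 2
f[5,6] = (-9 - (-7)) / (6 - 5) = -2
f[6,7] = (-4 - (-9)) / (7 - 6) = 5
f[3,4,5] = (2 - (-13)) / (5 - 3) = 15/2
f[4,5,6] = (-2 - 2) / (6 - 4) = -2
f[5,6,7] = (5 - (-2)) / (7 - 5) = 7/2
f[3,4,5,6] = (-2 - 15/2) / (6 - 3) = -19/6
f[4,5,6,7] = (7/2 - (-2)) / (7 - 4) = 11/6
f[3,4,5,6,7] = (11/6 - (-19/6)) / (7 - 3) = 5/4

5/4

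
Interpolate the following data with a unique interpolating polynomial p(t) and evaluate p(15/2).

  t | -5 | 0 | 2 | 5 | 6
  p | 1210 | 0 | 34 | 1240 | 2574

50355/8

Using Newton's divided-difference form:
p[-5,0] = (0 - 1210) / (0 - (-5)) = -242
p[0,2] = (34 - 0) / (2 - 0) = 17
p[2,5] = (1240 - 34) / (5 - 2) = 402
p[5,6] = (2574 - 1240) / (6 - 5) = 1334
p[-5,0,2] = (17 - (-242)) / (2 - (-5)) = 37
p[0,2,5] = (402 - 17) / (5 - 0) = 77
p[2,5,6] = (1334 - 402) / (6 - 2) = 233
p[-5,0,2,5] = (77 - 37) / (5 - (-5)) = 4
p[0,2,5,6] = (233 - 77) / (6 - 0) = 26
p[-5,0,2,5,6] = (26 - 4) / (6 - (-5)) = 2
p(15/2) = 1210 + (-242)·(25/2) + 37·(25/2)·(15/2) + 4·(25/2)·(15/2)·(11/2) + 2·(25/2)·(15/2)·(11/2)·(5/2) = 50355/8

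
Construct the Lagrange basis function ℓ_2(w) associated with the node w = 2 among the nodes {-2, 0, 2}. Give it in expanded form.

ℓ_2(w) = (w + 2)w / [(4)·(2)]
       = (w^2 + 2w) / (8)

ℓ_2(w) = (1/8)w^2 + (1/4)w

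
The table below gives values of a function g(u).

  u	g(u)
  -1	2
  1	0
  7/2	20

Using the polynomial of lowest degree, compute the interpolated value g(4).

27

Evaluate each Lagrange basis at u = 4:
L_0(4) = (3)·(1/2)/[(-2)·(-9/2)] = 1/6
L_1(4) = (5)·(1/2)/[(2)·(-5/2)] = -1/2
L_2(4) = (5)·(3)/[(9/2)·(5/2)] = 4/3
Sum: 2·(1/6) + 0 + 20·(4/3) = 27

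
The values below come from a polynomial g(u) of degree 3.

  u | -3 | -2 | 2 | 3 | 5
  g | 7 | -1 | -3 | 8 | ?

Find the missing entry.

The 4 known values determine g uniquely (degree ≤ 3).
Evaluate each Lagrange basis at u = 5:
L_0(5) = (7)·(3)·(2)/[(-1)·(-5)·(-6)] = -7/5
L_1(5) = (8)·(3)·(2)/[(1)·(-4)·(-5)] = 12/5
L_2(5) = (8)·(7)·(2)/[(5)·(4)·(-1)] = -28/5
L_3(5) = (8)·(7)·(3)/[(6)·(5)·(1)] = 28/5
Sum: 7·(-7/5) + (-1)·(12/5) + (-3)·(-28/5) + 8·(28/5) = 247/5

247/5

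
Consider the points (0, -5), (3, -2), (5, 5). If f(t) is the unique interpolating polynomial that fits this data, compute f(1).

-5

Evaluate each Lagrange basis at t = 1:
L_0(1) = (-2)·(-4)/[(-3)·(-5)] = 8/15
L_1(1) = (1)·(-4)/[(3)·(-2)] = 2/3
L_2(1) = (1)·(-2)/[(5)·(2)] = -1/5
Sum: (-5)·(8/15) + (-2)·(2/3) + 5·(-1/5) = -5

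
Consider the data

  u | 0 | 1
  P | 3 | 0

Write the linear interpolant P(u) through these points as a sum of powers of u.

L_0(u) = (u - 1) / [-1] = -u + 1
L_1(u) = u / [1] = u
P(u) = 3·L_0 + 0·L_1
  3·L_0(u) = -3u + 3
  0·L_1(u) = 0
Adding term by term: -3u + 3

P(u) = -3u + 3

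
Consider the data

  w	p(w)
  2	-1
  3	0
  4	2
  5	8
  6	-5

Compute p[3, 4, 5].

2

p[3,4] = (2 - 0) / (4 - 3) = 2
p[4,5] = (8 - 2) / (5 - 4) = 6
p[3,4,5] = (6 - 2) / (5 - 3) = 2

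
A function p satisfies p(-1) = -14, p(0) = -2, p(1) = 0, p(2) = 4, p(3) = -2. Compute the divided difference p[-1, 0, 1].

p[-1,0] = (-2 - (-14)) / (0 - (-1)) = 12
p[0,1] = (0 - (-2)) / (1 - 0) = 2
p[-1,0,1] = (2 - 12) / (1 - (-1)) = -5

-5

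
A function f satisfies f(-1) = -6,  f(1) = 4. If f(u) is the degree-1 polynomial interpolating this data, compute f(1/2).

L_0(1/2) = (-1/2)/[(-2)] = 1/4
L_1(1/2) = (3/2)/[(2)] = 3/4
Sum: (-6)·(1/4) + 4·(3/4) = 3/2

3/2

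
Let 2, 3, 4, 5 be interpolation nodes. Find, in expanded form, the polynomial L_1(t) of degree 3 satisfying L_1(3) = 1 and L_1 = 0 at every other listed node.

L_1(t) = (t - 2)(t - 4)(t - 5) / [(1)·(-1)·(-2)]
       = (t^3 - 11t^2 + 38t - 40) / (2)

L_1(t) = (1/2)t^3 - (11/2)t^2 + 19t - 20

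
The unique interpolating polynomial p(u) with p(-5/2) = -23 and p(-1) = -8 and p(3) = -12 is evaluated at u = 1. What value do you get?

Using Newton's divided-difference form:
p[-5/2,-1] = (-8 - (-23)) / (-1 - (-5/2)) = 10
p[-1,3] = (-12 - (-8)) / (3 - (-1)) = -1
p[-5/2,-1,3] = (-1 - 10) / (3 - (-5/2)) = -2
p(1) = -23 + 10·(7/2) + (-2)·(7/2)·(2) = -2

-2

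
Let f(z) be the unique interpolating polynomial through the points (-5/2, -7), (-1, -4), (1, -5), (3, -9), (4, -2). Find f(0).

Evaluate each Lagrange basis at z = 0:
L_0(0) = (1)·(-1)·(-3)·(-4)/[(-3/2)·(-7/2)·(-11/2)·(-13/2)] = -64/1001
L_1(0) = (5/2)·(-1)·(-3)·(-4)/[(3/2)·(-2)·(-4)·(-5)] = 1/2
L_2(0) = (5/2)·(1)·(-3)·(-4)/[(7/2)·(2)·(-2)·(-3)] = 5/7
L_3(0) = (5/2)·(1)·(-1)·(-4)/[(11/2)·(4)·(2)·(-1)] = -5/22
L_4(0) = (5/2)·(1)·(-1)·(-3)/[(13/2)·(5)·(3)·(1)] = 1/13
Sum: (-7)·(-64/1001) + (-4)·(1/2) + (-5)·(5/7) + (-9)·(-5/22) + (-2)·(1/13) = -6471/2002

-6471/2002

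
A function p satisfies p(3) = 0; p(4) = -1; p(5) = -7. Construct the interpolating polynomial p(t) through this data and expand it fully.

p(t) = -(5/2)t^2 + (33/2)t - 27

Newton's divided differences:
p[3,4] = (-1 - 0) / (4 - 3) = -1
p[4,5] = (-7 - (-1)) / (5 - 4) = -6
p[3,4,5] = (-6 - (-1)) / (5 - 3) = -5/2
p(t) = (-1)·(t - 3) + (-5/2)·(t - 3)(t - 4)
Expanding: p(t) = -(5/2)t^2 + (33/2)t - 27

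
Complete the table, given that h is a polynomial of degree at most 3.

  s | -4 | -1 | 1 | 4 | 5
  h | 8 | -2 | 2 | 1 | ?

-29/5

The 4 known values determine h uniquely (degree ≤ 3).
Evaluate each Lagrange basis at s = 5:
L_0(5) = (6)·(4)·(1)/[(-3)·(-5)·(-8)] = -1/5
L_1(5) = (9)·(4)·(1)/[(3)·(-2)·(-5)] = 6/5
L_2(5) = (9)·(6)·(1)/[(5)·(2)·(-3)] = -9/5
L_3(5) = (9)·(6)·(4)/[(8)·(5)·(3)] = 9/5
Sum: 8·(-1/5) + (-2)·(6/5) + 2·(-9/5) + 1·(9/5) = -29/5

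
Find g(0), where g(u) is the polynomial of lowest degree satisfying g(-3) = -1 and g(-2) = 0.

2

Evaluate each Lagrange basis at u = 0:
L_0(0) = (2)/[(-1)] = -2
L_1(0) = (3)/[(1)] = 3
Sum: (-1)·(-2) + 0 = 2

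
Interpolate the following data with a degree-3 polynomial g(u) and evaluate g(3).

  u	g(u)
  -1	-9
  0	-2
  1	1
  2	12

43

Using Newton's divided-difference form:
g[-1,0] = (-2 - (-9)) / (0 - (-1)) = 7
g[0,1] = (1 - (-2)) / (1 - 0) = 3
g[1,2] = (12 - 1) / (2 - 1) = 11
g[-1,0,1] = (3 - 7) / (1 - (-1)) = -2
g[0,1,2] = (11 - 3) / (2 - 0) = 4
g[-1,0,1,2] = (4 - (-2)) / (2 - (-1)) = 2
g(3) = -9 + 7·(4) + (-2)·(4)·(3) + 2·(4)·(3)·(2) = 43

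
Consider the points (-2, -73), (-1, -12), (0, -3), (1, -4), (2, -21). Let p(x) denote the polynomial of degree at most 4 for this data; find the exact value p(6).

-2049

L_0(6) = (7)·(6)·(5)·(4)/[(-1)·(-2)·(-3)·(-4)] = 35
L_1(6) = (8)·(6)·(5)·(4)/[(1)·(-1)·(-2)·(-3)] = -160
L_2(6) = (8)·(7)·(5)·(4)/[(2)·(1)·(-1)·(-2)] = 280
L_3(6) = (8)·(7)·(6)·(4)/[(3)·(2)·(1)·(-1)] = -224
L_4(6) = (8)·(7)·(6)·(5)/[(4)·(3)·(2)·(1)] = 70
Sum: (-73)·(35) + (-12)·(-160) + (-3)·(280) + (-4)·(-224) + (-21)·(70) = -2049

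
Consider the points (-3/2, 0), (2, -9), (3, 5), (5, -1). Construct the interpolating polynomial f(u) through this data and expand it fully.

f(u) = -(1178/819)u^3 + (7139/819)u^2 - (1847/819)u - 7603/273

Build the Lagrange basis polynomials:
L_0(u) = (u - 2)(u - 3)(u - 5) / [-819/8] = -(8/819)u^3 + (80/819)u^2 - (248/819)u + 80/273
L_1(u) = (u + 3/2)(u - 3)(u - 5) / [21/2] = (2/21)u^3 - (13/21)u^2 + (2/7)u + 15/7
L_2(u) = (u + 3/2)(u - 2)(u - 5) / [-9] = -(1/9)u^3 + (11/18)u^2 + (1/18)u - 5/3
L_3(u) = (u + 3/2)(u - 2)(u - 3) / [39] = (1/39)u^3 - (7/78)u^2 - (1/26)u + 3/13
f(u) = 0·L_0 + (-9)·L_1 + 5·L_2 + (-1)·L_3
  0·L_0(u) = 0
  (-9)·L_1(u) = -(6/7)u^3 + (39/7)u^2 - (18/7)u - 135/7
  5·L_2(u) = -(5/9)u^3 + (55/18)u^2 + (5/18)u - 25/3
  (-1)·L_3(u) = -(1/39)u^3 + (7/78)u^2 + (1/26)u - 3/13
Adding term by term: -(1178/819)u^3 + (7139/819)u^2 - (1847/819)u - 7603/273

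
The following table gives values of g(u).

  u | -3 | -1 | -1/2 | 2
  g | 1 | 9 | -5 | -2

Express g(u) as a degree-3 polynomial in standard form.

g(u) = (338/75)u^3 + (187/25)u^2 - (74/3)u - 466/25

Newton's divided differences:
g[-3,-1] = (9 - 1) / (-1 - (-3)) = 4
g[-1,-1/2] = (-5 - 9) / (-1/2 - (-1)) = -28
g[-1/2,2] = (-2 - (-5)) / (2 - (-1/2)) = 6/5
g[-3,-1,-1/2] = (-28 - 4) / (-1/2 - (-3)) = -64/5
g[-1,-1/2,2] = (6/5 - (-28)) / (2 - (-1)) = 146/15
g[-3,-1,-1/2,2] = (146/15 - (-64/5)) / (2 - (-3)) = 338/75
g(u) = 1 + 4·(u + 3) + (-64/5)·(u + 3)(u + 1) + (338/75)·(u + 3)(u + 1)(u + 1/2)
Expanding: g(u) = (338/75)u^3 + (187/25)u^2 - (74/3)u - 466/25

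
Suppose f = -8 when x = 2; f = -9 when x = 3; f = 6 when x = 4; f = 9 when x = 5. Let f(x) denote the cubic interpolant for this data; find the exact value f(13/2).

-281/4

Evaluate each Lagrange basis at x = 13/2:
L_0(13/2) = (7/2)·(5/2)·(3/2)/[(-1)·(-2)·(-3)] = -35/16
L_1(13/2) = (9/2)·(5/2)·(3/2)/[(1)·(-1)·(-2)] = 135/16
L_2(13/2) = (9/2)·(7/2)·(3/2)/[(2)·(1)·(-1)] = -189/16
L_3(13/2) = (9/2)·(7/2)·(5/2)/[(3)·(2)·(1)] = 105/16
Sum: (-8)·(-35/16) + (-9)·(135/16) + 6·(-189/16) + 9·(105/16) = -281/4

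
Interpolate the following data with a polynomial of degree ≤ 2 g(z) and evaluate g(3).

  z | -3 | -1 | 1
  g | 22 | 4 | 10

40

Evaluate each Lagrange basis at z = 3:
L_0(3) = (4)·(2)/[(-2)·(-4)] = 1
L_1(3) = (6)·(2)/[(2)·(-2)] = -3
L_2(3) = (6)·(4)/[(4)·(2)] = 3
Sum: 22·(1) + 4·(-3) + 10·(3) = 40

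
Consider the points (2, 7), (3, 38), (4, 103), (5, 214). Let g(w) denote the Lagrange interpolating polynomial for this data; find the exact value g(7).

622

L_0(7) = (4)·(3)·(2)/[(-1)·(-2)·(-3)] = -4
L_1(7) = (5)·(3)·(2)/[(1)·(-1)·(-2)] = 15
L_2(7) = (5)·(4)·(2)/[(2)·(1)·(-1)] = -20
L_3(7) = (5)·(4)·(3)/[(3)·(2)·(1)] = 10
Sum: 7·(-4) + 38·(15) + 103·(-20) + 214·(10) = 622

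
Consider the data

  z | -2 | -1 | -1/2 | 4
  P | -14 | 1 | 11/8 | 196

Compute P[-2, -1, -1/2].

P[-2,-1] = (1 - (-14)) / (-1 - (-2)) = 15
P[-1,-1/2] = (11/8 - 1) / (-1/2 - (-1)) = 3/4
P[-2,-1,-1/2] = (3/4 - 15) / (-1/2 - (-2)) = -19/2

-19/2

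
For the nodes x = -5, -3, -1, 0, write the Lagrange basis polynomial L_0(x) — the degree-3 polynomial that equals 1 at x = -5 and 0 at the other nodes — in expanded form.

L_0(x) = -(1/40)x^3 - (1/10)x^2 - (3/40)x

L_0(x) = (x + 3)(x + 1)x / [(-2)·(-4)·(-5)]
       = (x^3 + 4x^2 + 3x) / (-40)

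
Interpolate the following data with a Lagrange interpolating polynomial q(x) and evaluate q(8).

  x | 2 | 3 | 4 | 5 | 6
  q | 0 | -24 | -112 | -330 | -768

Evaluate each Lagrange basis at x = 8:
L_0(8) = (5)·(4)·(3)·(2)/[(-1)·(-2)·(-3)·(-4)] = 5
L_1(8) = (6)·(4)·(3)·(2)/[(1)·(-1)·(-2)·(-3)] = -24
L_2(8) = (6)·(5)·(3)·(2)/[(2)·(1)·(-1)·(-2)] = 45
L_3(8) = (6)·(5)·(4)·(2)/[(3)·(2)·(1)·(-1)] = -40
L_4(8) = (6)·(5)·(4)·(3)/[(4)·(3)·(2)·(1)] = 15
Sum: 0 + (-24)·(-24) + (-112)·(45) + (-330)·(-40) + (-768)·(15) = -2784

-2784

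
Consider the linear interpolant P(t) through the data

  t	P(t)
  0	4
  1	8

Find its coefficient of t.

4

The leading coefficient equals the top divided difference P[0,1].
P[0,1] = (8 - 4) / (1 - 0) = 4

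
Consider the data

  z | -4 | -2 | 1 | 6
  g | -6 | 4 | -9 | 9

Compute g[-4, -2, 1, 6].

343/1200

g[-4,-2] = (4 - (-6)) / (-2 - (-4)) = 5
g[-2,1] = (-9 - 4) / (1 - (-2)) = -13/3
g[1,6] = (9 - (-9)) / (6 - 1) = 18/5
g[-4,-2,1] = (-13/3 - 5) / (1 - (-4)) = -28/15
g[-2,1,6] = (18/5 - (-13/3)) / (6 - (-2)) = 119/120
g[-4,-2,1,6] = (119/120 - (-28/15)) / (6 - (-4)) = 343/1200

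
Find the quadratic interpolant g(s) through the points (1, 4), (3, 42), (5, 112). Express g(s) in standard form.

g(s) = 4s^2 + 3s - 3

Build the Lagrange basis polynomials:
L_0(s) = (s - 3)(s - 5) / [8] = (1/8)s^2 - s + 15/8
L_1(s) = (s - 1)(s - 5) / [-4] = -(1/4)s^2 + (3/2)s - 5/4
L_2(s) = (s - 1)(s - 3) / [8] = (1/8)s^2 - (1/2)s + 3/8
g(s) = 4·L_0 + 42·L_1 + 112·L_2
  4·L_0(s) = (1/2)s^2 - 4s + 15/2
  42·L_1(s) = -(21/2)s^2 + 63s - 105/2
  112·L_2(s) = 14s^2 - 56s + 42
Adding term by term: 4s^2 + 3s - 3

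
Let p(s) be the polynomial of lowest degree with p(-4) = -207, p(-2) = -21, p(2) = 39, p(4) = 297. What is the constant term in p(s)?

L_0(s) = (s + 2)(s - 2)(s - 4) / [-96] = -(1/96)s^3 + (1/24)s^2 + (1/24)s - 1/6
L_1(s) = (s + 4)(s - 2)(s - 4) / [48] = (1/48)s^3 - (1/24)s^2 - (1/3)s + 2/3
L_2(s) = (s + 4)(s + 2)(s - 4) / [-48] = -(1/48)s^3 - (1/24)s^2 + (1/3)s + 2/3
L_3(s) = (s + 4)(s + 2)(s - 2) / [96] = (1/96)s^3 + (1/24)s^2 - (1/24)s - 1/6
p(s) = (-207)·L_0 + (-21)·L_1 + 39·L_2 + 297·L_3
Only the constant term is needed; take it from each L_i and combine:
(-207)·(-1/6) + (-21)·(2/3) + 39·(2/3) + 297·(-1/6) = -3

-3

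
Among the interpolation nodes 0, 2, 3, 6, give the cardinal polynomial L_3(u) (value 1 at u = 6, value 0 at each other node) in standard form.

L_3(u) = u(u - 2)(u - 3) / [(6)·(4)·(3)]
       = (u^3 - 5u^2 + 6u) / (72)

L_3(u) = (1/72)u^3 - (5/72)u^2 + (1/12)u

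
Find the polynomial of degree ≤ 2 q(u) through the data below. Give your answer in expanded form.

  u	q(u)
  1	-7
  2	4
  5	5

Newton's divided differences:
q[1,2] = (4 - (-7)) / (2 - 1) = 11
q[2,5] = (5 - 4) / (5 - 2) = 1/3
q[1,2,5] = (1/3 - 11) / (5 - 1) = -8/3
q(u) = -7 + 11·(u - 1) + (-8/3)·(u - 1)(u - 2)
Expanding: q(u) = -(8/3)u^2 + 19u - 70/3

q(u) = -(8/3)u^2 + 19u - 70/3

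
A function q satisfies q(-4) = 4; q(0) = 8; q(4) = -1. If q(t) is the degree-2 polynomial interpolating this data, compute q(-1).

263/32

L_0(-1) = (-1)·(-5)/[(-4)·(-8)] = 5/32
L_1(-1) = (3)·(-5)/[(4)·(-4)] = 15/16
L_2(-1) = (3)·(-1)/[(8)·(4)] = -3/32
Sum: 4·(5/32) + 8·(15/16) + (-1)·(-3/32) = 263/32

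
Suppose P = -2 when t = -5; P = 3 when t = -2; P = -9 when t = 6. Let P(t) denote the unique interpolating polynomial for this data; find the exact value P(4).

-28/11

L_0(4) = (6)·(-2)/[(-3)·(-11)] = -4/11
L_1(4) = (9)·(-2)/[(3)·(-8)] = 3/4
L_2(4) = (9)·(6)/[(11)·(8)] = 27/44
Sum: (-2)·(-4/11) + 3·(3/4) + (-9)·(27/44) = -28/11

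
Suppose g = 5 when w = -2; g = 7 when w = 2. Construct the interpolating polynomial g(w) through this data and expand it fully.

g(w) = (1/2)w + 6

Build the Lagrange basis polynomials:
L_0(w) = (w - 2) / [-4] = -(1/4)w + 1/2
L_1(w) = (w + 2) / [4] = (1/4)w + 1/2
g(w) = 5·L_0 + 7·L_1
  5·L_0(w) = -(5/4)w + 5/2
  7·L_1(w) = (7/4)w + 7/2
Adding term by term: (1/2)w + 6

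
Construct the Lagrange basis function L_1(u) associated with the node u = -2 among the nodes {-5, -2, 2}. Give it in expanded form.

L_1(u) = -(1/12)u^2 - (1/4)u + 5/6

L_1(u) = (u + 5)(u - 2) / [(3)·(-4)]
       = (u^2 + 3u - 10) / (-12)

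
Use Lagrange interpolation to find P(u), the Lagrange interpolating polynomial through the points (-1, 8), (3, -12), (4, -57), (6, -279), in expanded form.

Build the Lagrange basis polynomials:
L_0(u) = (u - 3)(u - 4)(u - 6) / [-140] = -(1/140)u^3 + (13/140)u^2 - (27/70)u + 18/35
L_1(u) = (u + 1)(u - 4)(u - 6) / [12] = (1/12)u^3 - (3/4)u^2 + (7/6)u + 2
L_2(u) = (u + 1)(u - 3)(u - 6) / [-10] = -(1/10)u^3 + (4/5)u^2 - (9/10)u - 9/5
L_3(u) = (u + 1)(u - 3)(u - 4) / [42] = (1/42)u^3 - (1/7)u^2 + (5/42)u + 2/7
P(u) = 8·L_0 + (-12)·L_1 + (-57)·L_2 + (-279)·L_3
  8·L_0(u) = -(2/35)u^3 + (26/35)u^2 - (108/35)u + 144/35
  (-12)·L_1(u) = -u^3 + 9u^2 - 14u - 24
  (-57)·L_2(u) = (57/10)u^3 - (228/5)u^2 + (513/10)u + 513/5
  (-279)·L_3(u) = -(93/14)u^3 + (279/7)u^2 - (465/14)u - 558/7
Adding term by term: -2u^3 + 4u^2 + u + 3

P(u) = -2u^3 + 4u^2 + u + 3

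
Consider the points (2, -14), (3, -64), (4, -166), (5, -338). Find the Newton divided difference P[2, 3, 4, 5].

P[2,3] = (-64 - (-14)) / (3 - 2) = -50
P[3,4] = (-166 - (-64)) / (4 - 3) = -102
P[4,5] = (-338 - (-166)) / (5 - 4) = -172
P[2,3,4] = (-102 - (-50)) / (4 - 2) = -26
P[3,4,5] = (-172 - (-102)) / (5 - 3) = -35
P[2,3,4,5] = (-35 - (-26)) / (5 - 2) = -3

-3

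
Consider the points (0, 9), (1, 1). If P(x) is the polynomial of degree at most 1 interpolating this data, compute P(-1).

L_0(-1) = (-2)/[(-1)] = 2
L_1(-1) = (-1)/[(1)] = -1
Sum: 9·(2) + 1·(-1) = 17

17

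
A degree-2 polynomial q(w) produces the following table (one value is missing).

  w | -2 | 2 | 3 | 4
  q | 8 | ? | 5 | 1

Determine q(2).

The 3 known values determine q uniquely (degree ≤ 2).
L_0(2) = (-1)·(-2)/[(-5)·(-6)] = 1/15
L_1(2) = (4)·(-2)/[(5)·(-1)] = 8/5
L_2(2) = (4)·(-1)/[(6)·(1)] = -2/3
Sum: 8·(1/15) + 5·(8/5) + 1·(-2/3) = 118/15

118/15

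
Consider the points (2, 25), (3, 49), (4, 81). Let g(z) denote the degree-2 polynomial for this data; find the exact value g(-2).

9

Using Newton's divided-difference form:
g[2,3] = (49 - 25) / (3 - 2) = 24
g[3,4] = (81 - 49) / (4 - 3) = 32
g[2,3,4] = (32 - 24) / (4 - 2) = 4
g(-2) = 25 + 24·(-4) + 4·(-4)·(-5) = 9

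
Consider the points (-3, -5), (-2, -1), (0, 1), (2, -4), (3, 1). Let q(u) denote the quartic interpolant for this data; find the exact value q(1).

-2

Evaluate each Lagrange basis at u = 1:
L_0(1) = (3)·(1)·(-1)·(-2)/[(-1)·(-3)·(-5)·(-6)] = 1/15
L_1(1) = (4)·(1)·(-1)·(-2)/[(1)·(-2)·(-4)·(-5)] = -1/5
L_2(1) = (4)·(3)·(-1)·(-2)/[(3)·(2)·(-2)·(-3)] = 2/3
L_3(1) = (4)·(3)·(1)·(-2)/[(5)·(4)·(2)·(-1)] = 3/5
L_4(1) = (4)·(3)·(1)·(-1)/[(6)·(5)·(3)·(1)] = -2/15
Sum: (-5)·(1/15) + (-1)·(-1/5) + 1·(2/3) + (-4)·(3/5) + 1·(-2/15) = -2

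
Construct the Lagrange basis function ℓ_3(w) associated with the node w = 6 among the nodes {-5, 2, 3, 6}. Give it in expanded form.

ℓ_3(w) = (1/132)w^3 - (19/132)w + 5/22

ℓ_3(w) = (w + 5)(w - 2)(w - 3) / [(11)·(4)·(3)]
       = (w^3 - 19w + 30) / (132)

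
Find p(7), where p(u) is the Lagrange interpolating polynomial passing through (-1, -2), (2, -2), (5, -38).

L_0(7) = (5)·(2)/[(-3)·(-6)] = 5/9
L_1(7) = (8)·(2)/[(3)·(-3)] = -16/9
L_2(7) = (8)·(5)/[(6)·(3)] = 20/9
Sum: (-2)·(5/9) + (-2)·(-16/9) + (-38)·(20/9) = -82

-82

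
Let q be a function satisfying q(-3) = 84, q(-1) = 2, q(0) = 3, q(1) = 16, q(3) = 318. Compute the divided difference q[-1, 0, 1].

q[-1,0] = (3 - 2) / (0 - (-1)) = 1
q[0,1] = (16 - 3) / (1 - 0) = 13
q[-1,0,1] = (13 - 1) / (1 - (-1)) = 6

6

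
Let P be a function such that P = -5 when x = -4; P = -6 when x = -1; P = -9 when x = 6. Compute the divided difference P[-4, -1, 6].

-1/105

P[-4,-1] = (-6 - (-5)) / (-1 - (-4)) = -1/3
P[-1,6] = (-9 - (-6)) / (6 - (-1)) = -3/7
P[-4,-1,6] = (-3/7 - (-1/3)) / (6 - (-4)) = -1/105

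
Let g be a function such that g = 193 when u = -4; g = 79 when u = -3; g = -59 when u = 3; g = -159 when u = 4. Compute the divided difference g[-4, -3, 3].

g[-4,-3] = (79 - 193) / (-3 - (-4)) = -114
g[-3,3] = (-59 - 79) / (3 - (-3)) = -23
g[-4,-3,3] = (-23 - (-114)) / (3 - (-4)) = 13

13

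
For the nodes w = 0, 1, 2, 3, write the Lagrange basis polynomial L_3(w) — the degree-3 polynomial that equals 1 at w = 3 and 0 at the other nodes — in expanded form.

L_3(w) = (1/6)w^3 - (1/2)w^2 + (1/3)w

L_3(w) = w(w - 1)(w - 2) / [(3)·(2)·(1)]
       = (w^3 - 3w^2 + 2w) / (6)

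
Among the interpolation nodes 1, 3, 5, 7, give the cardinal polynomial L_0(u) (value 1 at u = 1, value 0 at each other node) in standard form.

L_0(u) = -(1/48)u^3 + (5/16)u^2 - (71/48)u + 35/16

L_0(u) = (u - 3)(u - 5)(u - 7) / [(-2)·(-4)·(-6)]
       = (u^3 - 15u^2 + 71u - 105) / (-48)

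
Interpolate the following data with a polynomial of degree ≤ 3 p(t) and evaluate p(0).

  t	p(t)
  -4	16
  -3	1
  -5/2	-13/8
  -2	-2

4

Evaluate each Lagrange basis at t = 0:
L_0(0) = (3)·(5/2)·(2)/[(-1)·(-3/2)·(-2)] = -5
L_1(0) = (4)·(5/2)·(2)/[(1)·(-1/2)·(-1)] = 40
L_2(0) = (4)·(3)·(2)/[(3/2)·(1/2)·(-1/2)] = -64
L_3(0) = (4)·(3)·(5/2)/[(2)·(1)·(1/2)] = 30
Sum: 16·(-5) + 1·(40) + (-13/8)·(-64) + (-2)·(30) = 4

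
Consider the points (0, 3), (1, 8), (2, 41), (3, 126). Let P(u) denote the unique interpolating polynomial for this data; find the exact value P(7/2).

L_0(7/2) = (5/2)·(3/2)·(1/2)/[(-1)·(-2)·(-3)] = -5/16
L_1(7/2) = (7/2)·(3/2)·(1/2)/[(1)·(-1)·(-2)] = 21/16
L_2(7/2) = (7/2)·(5/2)·(1/2)/[(2)·(1)·(-1)] = -35/16
L_3(7/2) = (7/2)·(5/2)·(3/2)/[(3)·(2)·(1)] = 35/16
Sum: 3·(-5/16) + 8·(21/16) + 41·(-35/16) + 126·(35/16) = 391/2

391/2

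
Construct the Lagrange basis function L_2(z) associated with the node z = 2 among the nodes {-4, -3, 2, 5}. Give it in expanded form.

L_2(z) = (z + 4)(z + 3)(z - 5) / [(6)·(5)·(-3)]
       = (z^3 + 2z^2 - 23z - 60) / (-90)

L_2(z) = -(1/90)z^3 - (1/45)z^2 + (23/90)z + 2/3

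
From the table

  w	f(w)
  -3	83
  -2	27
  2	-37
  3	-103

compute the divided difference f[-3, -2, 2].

8

f[-3,-2] = (27 - 83) / (-2 - (-3)) = -56
f[-2,2] = (-37 - 27) / (2 - (-2)) = -16
f[-3,-2,2] = (-16 - (-56)) / (2 - (-3)) = 8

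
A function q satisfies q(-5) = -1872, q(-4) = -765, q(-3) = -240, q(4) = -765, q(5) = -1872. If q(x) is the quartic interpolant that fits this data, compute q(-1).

0

Using Newton's divided-difference form:
q[-5,-4] = (-765 - (-1872)) / (-4 - (-5)) = 1107
q[-4,-3] = (-240 - (-765)) / (-3 - (-4)) = 525
q[-3,4] = (-765 - (-240)) / (4 - (-3)) = -75
q[4,5] = (-1872 - (-765)) / (5 - 4) = -1107
q[-5,-4,-3] = (525 - 1107) / (-3 - (-5)) = -291
q[-4,-3,4] = (-75 - 525) / (4 - (-4)) = -75
q[-3,4,5] = (-1107 - (-75)) / (5 - (-3)) = -129
q[-5,-4,-3,4] = (-75 - (-291)) / (4 - (-5)) = 24
q[-4,-3,4,5] = (-129 - (-75)) / (5 - (-4)) = -6
q[-5,-4,-3,4,5] = (-6 - 24) / (5 - (-5)) = -3
q(-1) = -1872 + 1107·(4) + (-291)·(4)·(3) + 24·(4)·(3)·(2) + (-3)·(4)·(3)·(2)·(-5) = 0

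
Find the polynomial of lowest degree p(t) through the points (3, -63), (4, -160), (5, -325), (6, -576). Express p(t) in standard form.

p(t) = -3t^3 + 2t^2

L_0(t) = (t - 4)(t - 5)(t - 6) / [-6] = -(1/6)t^3 + (5/2)t^2 - (37/3)t + 20
L_1(t) = (t - 3)(t - 5)(t - 6) / [2] = (1/2)t^3 - 7t^2 + (63/2)t - 45
L_2(t) = (t - 3)(t - 4)(t - 6) / [-2] = -(1/2)t^3 + (13/2)t^2 - 27t + 36
L_3(t) = (t - 3)(t - 4)(t - 5) / [6] = (1/6)t^3 - 2t^2 + (47/6)t - 10
p(t) = (-63)·L_0 + (-160)·L_1 + (-325)·L_2 + (-576)·L_3
  (-63)·L_0(t) = (21/2)t^3 - (315/2)t^2 + 777t - 1260
  (-160)·L_1(t) = -80t^3 + 1120t^2 - 5040t + 7200
  (-325)·L_2(t) = (325/2)t^3 - (4225/2)t^2 + 8775t - 11700
  (-576)·L_3(t) = -96t^3 + 1152t^2 - 4512t + 5760
Adding term by term: -3t^3 + 2t^2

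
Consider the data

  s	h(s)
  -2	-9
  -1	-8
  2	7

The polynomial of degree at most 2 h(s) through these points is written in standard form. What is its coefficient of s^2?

1

The leading coefficient equals the top divided difference h[-2,-1,2].
h[-2,-1] = (-8 - (-9)) / (-1 - (-2)) = 1
h[-1,2] = (7 - (-8)) / (2 - (-1)) = 5
h[-2,-1,2] = (5 - 1) / (2 - (-2)) = 1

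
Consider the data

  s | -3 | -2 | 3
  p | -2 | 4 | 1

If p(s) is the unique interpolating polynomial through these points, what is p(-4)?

Evaluate each Lagrange basis at s = -4:
L_0(-4) = (-2)·(-7)/[(-1)·(-6)] = 7/3
L_1(-4) = (-1)·(-7)/[(1)·(-5)] = -7/5
L_2(-4) = (-1)·(-2)/[(6)·(5)] = 1/15
Sum: (-2)·(7/3) + 4·(-7/5) + 1·(1/15) = -51/5

-51/5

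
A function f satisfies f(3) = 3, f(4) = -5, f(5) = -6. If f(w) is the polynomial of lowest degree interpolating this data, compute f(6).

Evaluate each Lagrange basis at w = 6:
L_0(6) = (2)·(1)/[(-1)·(-2)] = 1
L_1(6) = (3)·(1)/[(1)·(-1)] = -3
L_2(6) = (3)·(2)/[(2)·(1)] = 3
Sum: 3·(1) + (-5)·(-3) + (-6)·(3) = 0

0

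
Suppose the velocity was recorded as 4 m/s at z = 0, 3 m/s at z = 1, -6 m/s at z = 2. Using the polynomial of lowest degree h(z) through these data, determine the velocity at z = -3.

-41

Evaluate each Lagrange basis at z = -3:
L_0(-3) = (-4)·(-5)/[(-1)·(-2)] = 10
L_1(-3) = (-3)·(-5)/[(1)·(-1)] = -15
L_2(-3) = (-3)·(-4)/[(2)·(1)] = 6
Sum: 4·(10) + 3·(-15) + (-6)·(6) = -41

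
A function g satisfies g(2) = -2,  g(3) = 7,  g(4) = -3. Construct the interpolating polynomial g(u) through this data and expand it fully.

L_0(u) = (u - 3)(u - 4) / [2] = (1/2)u^2 - (7/2)u + 6
L_1(u) = (u - 2)(u - 4) / [-1] = -u^2 + 6u - 8
L_2(u) = (u - 2)(u - 3) / [2] = (1/2)u^2 - (5/2)u + 3
g(u) = (-2)·L_0 + 7·L_1 + (-3)·L_2
  (-2)·L_0(u) = -u^2 + 7u - 12
  7·L_1(u) = -7u^2 + 42u - 56
  (-3)·L_2(u) = -(3/2)u^2 + (15/2)u - 9
Adding term by term: -(19/2)u^2 + (113/2)u - 77

g(u) = -(19/2)u^2 + (113/2)u - 77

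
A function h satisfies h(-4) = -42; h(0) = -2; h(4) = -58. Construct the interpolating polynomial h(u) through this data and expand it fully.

L_0(u) = u(u - 4) / [32] = (1/32)u^2 - (1/8)u
L_1(u) = (u + 4)(u - 4) / [-16] = -(1/16)u^2 + 1
L_2(u) = (u + 4)u / [32] = (1/32)u^2 + (1/8)u
h(u) = (-42)·L_0 + (-2)·L_1 + (-58)·L_2
  (-42)·L_0(u) = -(21/16)u^2 + (21/4)u
  (-2)·L_1(u) = (1/8)u^2 - 2
  (-58)·L_2(u) = -(29/16)u^2 - (29/4)u
Adding term by term: -3u^2 - 2u - 2

h(u) = -3u^2 - 2u - 2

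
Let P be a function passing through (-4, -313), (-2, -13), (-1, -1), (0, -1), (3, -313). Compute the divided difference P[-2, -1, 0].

P[-2,-1] = (-1 - (-13)) / (-1 - (-2)) = 12
P[-1,0] = (-1 - (-1)) / (0 - (-1)) = 0
P[-2,-1,0] = (0 - 12) / (0 - (-2)) = -6

-6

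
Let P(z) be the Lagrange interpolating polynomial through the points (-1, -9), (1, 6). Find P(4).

57/2

L_0(4) = (3)/[(-2)] = -3/2
L_1(4) = (5)/[(2)] = 5/2
Sum: (-9)·(-3/2) + 6·(5/2) = 57/2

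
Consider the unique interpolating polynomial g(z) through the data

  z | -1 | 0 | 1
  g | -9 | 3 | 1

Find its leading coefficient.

The leading coefficient equals the top divided difference g[-1,0,1].
g[-1,0] = (3 - (-9)) / (0 - (-1)) = 12
g[0,1] = (1 - 3) / (1 - 0) = -2
g[-1,0,1] = (-2 - 12) / (1 - (-1)) = -7

-7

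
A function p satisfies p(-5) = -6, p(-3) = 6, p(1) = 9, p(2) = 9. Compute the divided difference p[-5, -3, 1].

-7/8

p[-5,-3] = (6 - (-6)) / (-3 - (-5)) = 6
p[-3,1] = (9 - 6) / (1 - (-3)) = 3/4
p[-5,-3,1] = (3/4 - 6) / (1 - (-5)) = -7/8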